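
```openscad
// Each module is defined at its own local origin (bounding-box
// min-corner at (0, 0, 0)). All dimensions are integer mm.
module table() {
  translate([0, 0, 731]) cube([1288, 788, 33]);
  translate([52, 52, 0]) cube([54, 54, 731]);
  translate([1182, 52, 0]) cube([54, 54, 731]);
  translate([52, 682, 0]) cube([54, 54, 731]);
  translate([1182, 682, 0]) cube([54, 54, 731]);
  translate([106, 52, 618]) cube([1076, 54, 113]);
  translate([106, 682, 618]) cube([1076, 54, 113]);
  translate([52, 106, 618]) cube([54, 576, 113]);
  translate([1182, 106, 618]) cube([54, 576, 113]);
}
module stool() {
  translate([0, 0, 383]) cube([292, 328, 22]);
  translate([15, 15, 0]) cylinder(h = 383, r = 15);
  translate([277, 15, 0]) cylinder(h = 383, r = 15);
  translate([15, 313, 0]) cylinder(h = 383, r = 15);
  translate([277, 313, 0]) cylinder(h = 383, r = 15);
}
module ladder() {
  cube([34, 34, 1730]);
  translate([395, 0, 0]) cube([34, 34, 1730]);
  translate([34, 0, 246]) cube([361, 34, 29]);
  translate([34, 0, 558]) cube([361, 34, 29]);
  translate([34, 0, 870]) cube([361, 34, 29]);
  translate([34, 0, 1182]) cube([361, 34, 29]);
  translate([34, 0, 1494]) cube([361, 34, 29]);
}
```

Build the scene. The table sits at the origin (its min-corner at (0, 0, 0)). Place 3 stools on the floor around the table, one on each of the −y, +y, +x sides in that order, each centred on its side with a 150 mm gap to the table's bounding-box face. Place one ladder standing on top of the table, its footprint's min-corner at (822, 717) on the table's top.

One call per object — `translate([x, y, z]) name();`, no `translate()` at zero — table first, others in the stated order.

table();
translate([498, -478, 0]) stool();
translate([498, 938, 0]) stool();
translate([1438, 230, 0]) stool();
translate([822, 717, 764]) ladder();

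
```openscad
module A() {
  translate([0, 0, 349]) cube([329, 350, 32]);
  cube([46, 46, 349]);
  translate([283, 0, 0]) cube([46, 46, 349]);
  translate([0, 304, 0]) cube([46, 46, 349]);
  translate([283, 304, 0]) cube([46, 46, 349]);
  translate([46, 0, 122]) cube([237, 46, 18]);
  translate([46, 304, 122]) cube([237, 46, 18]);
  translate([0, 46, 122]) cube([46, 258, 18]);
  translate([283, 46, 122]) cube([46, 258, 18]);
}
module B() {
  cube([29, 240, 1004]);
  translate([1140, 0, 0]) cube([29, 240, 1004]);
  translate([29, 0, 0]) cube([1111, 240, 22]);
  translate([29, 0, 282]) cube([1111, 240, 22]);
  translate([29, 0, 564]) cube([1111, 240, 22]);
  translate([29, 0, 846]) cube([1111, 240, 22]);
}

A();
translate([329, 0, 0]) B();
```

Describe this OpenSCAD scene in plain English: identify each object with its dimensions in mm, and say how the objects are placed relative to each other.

A is a four-legged stool. The seat is 329×350 mm, 32 mm thick, top at z = 381 mm. It stands on four square legs, each 46×46 mm in cross-section, from z = 0 to the seat underside, each flush with a corner of the seat. Four stretchers, 46 mm wide and 18 mm tall, connect adjacent legs with their undersides at z = 122 mm, each running between the inner faces of the legs it joins and aligned with the legs' outer faces on the other axis.

B is an open bookshelf. Two side panels, each 29 mm thick, 240 mm deep and 1004 mm tall, stand 1169 mm apart (outside-to-outside). Between them sit 4 shelves, each 22 mm thick and 240 mm deep, spanning the full gap between the sides. The bottom shelf rests on the floor (its underside at z = 0) and the clear gap between one shelf's top and the next shelf's underside is 260 mm.

The bookshelf is against the stool's +x side, with their −y faces flush.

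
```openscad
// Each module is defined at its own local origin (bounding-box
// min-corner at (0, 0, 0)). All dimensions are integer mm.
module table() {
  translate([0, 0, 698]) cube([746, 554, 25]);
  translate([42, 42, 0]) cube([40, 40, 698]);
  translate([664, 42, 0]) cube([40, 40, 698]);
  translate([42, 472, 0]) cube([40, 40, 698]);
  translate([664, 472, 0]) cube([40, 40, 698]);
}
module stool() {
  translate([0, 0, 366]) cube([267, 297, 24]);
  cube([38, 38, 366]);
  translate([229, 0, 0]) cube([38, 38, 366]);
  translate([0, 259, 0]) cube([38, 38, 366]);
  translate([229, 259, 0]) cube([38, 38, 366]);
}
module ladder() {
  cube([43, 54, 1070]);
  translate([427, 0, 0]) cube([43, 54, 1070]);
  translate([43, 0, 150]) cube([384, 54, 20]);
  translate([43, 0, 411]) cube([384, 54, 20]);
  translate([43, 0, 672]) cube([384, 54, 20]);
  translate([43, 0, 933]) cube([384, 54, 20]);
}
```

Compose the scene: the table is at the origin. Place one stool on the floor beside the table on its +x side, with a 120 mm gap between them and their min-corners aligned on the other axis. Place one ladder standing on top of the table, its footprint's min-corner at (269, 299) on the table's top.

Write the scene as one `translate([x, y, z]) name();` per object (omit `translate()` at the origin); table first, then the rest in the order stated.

table();
translate([866, 0, 0]) stool();
translate([269, 299, 723]) ladder();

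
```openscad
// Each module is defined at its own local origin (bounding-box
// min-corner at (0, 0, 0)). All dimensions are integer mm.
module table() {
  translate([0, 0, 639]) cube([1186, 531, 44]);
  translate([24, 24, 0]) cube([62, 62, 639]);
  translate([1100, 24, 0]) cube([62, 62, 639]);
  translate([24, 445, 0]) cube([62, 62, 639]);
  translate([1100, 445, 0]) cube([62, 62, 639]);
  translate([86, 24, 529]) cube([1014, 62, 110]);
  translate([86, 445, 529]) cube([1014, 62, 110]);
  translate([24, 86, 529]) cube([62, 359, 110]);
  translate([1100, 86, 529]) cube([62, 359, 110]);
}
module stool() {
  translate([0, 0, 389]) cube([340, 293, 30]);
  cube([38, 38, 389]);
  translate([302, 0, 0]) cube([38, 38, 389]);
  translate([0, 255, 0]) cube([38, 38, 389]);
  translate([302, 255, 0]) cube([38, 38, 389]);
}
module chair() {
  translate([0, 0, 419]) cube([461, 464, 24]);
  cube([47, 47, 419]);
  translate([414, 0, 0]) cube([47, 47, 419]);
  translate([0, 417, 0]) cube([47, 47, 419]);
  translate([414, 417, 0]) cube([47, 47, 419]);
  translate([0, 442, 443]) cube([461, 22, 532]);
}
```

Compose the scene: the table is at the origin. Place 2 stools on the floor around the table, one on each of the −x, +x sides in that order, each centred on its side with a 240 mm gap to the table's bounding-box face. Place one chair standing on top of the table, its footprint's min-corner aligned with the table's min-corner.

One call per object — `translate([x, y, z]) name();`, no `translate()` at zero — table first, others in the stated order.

table();
translate([-580, 119, 0]) stool();
translate([1426, 119, 0]) stool();
translate([0, 0, 683]) chair();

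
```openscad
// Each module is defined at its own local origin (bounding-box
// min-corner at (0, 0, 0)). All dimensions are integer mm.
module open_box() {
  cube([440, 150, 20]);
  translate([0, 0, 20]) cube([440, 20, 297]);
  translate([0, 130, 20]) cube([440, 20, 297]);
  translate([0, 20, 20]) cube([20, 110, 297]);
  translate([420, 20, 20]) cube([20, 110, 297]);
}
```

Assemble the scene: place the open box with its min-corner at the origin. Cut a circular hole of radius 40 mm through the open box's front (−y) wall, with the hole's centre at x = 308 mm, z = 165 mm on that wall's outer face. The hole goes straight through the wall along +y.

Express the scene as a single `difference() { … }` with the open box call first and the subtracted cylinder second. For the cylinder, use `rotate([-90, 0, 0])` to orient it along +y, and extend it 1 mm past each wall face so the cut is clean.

difference() {
  open_box();
  translate([308, -1, 165]) rotate([-90, 0, 0]) cylinder(h = 22, r = 40);
}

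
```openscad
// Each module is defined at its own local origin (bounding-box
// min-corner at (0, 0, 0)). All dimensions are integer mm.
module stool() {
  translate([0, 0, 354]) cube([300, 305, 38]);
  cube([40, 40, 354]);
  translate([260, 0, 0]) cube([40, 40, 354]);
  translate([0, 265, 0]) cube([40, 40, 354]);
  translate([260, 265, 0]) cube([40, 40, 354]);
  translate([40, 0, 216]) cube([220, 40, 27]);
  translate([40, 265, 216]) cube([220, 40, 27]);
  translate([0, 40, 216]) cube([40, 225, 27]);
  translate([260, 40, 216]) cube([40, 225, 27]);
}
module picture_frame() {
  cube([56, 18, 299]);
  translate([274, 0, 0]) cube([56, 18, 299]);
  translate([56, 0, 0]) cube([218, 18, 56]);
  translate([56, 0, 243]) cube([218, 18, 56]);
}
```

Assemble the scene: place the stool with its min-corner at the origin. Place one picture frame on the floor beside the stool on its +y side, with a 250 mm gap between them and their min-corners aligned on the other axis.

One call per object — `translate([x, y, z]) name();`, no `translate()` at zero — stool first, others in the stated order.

stool();
translate([0, 555, 0]) picture_frame();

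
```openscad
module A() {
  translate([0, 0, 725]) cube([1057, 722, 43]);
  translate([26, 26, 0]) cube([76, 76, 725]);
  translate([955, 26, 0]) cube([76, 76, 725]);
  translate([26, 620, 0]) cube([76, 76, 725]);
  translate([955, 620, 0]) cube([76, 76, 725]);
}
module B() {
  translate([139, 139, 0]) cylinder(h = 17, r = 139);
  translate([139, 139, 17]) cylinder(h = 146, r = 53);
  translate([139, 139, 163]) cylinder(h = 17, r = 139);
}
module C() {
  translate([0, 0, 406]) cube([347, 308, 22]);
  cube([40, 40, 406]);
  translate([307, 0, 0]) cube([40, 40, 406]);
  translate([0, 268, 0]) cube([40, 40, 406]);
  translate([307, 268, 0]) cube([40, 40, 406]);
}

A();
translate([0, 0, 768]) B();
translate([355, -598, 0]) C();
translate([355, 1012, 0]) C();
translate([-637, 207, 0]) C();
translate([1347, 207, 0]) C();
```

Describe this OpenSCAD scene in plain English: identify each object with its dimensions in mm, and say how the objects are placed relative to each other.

A is a rectangular dining table. The top is 1057×722×43 mm with its upper surface at z = 768 mm. It stands on four 76×76 mm square legs, each inset 26 mm from the nearest pair of top edges, running from the floor to the underside of the top.

B is a spool: two coaxial disc flanges of radius 139 mm and thickness 17 mm, joined by a core cylinder of radius 53 mm and height 146 mm. The lower flange rests on z = 0 and the three cylinders share a vertical axis.

C is a simple wooden stool: a rectangular seat 347 mm (x) by 308 mm (y), 22 mm thick, top face at z = 428 mm, on four square legs, each 40×40 mm in cross-section. The legs rest on z = 0, each flush with a corner of the seat.

The spool is on top of the table. Four stools sit around the table at the −y, +y, −x, +x sides.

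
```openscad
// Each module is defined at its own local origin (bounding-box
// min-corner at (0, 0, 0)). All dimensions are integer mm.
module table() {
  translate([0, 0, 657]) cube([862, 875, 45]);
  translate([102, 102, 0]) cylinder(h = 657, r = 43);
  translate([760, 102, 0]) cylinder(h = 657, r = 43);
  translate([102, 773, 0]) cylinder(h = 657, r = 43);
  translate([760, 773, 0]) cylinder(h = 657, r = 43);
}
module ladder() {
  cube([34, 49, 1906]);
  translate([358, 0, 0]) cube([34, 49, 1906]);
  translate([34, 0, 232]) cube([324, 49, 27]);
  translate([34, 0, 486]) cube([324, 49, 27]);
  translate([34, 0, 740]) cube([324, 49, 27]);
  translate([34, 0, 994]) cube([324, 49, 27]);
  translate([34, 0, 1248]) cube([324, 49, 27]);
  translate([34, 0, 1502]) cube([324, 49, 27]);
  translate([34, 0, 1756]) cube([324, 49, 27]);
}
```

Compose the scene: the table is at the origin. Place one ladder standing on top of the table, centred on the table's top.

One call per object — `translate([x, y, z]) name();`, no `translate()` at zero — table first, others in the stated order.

table();
translate([235, 413, 702]) ladder();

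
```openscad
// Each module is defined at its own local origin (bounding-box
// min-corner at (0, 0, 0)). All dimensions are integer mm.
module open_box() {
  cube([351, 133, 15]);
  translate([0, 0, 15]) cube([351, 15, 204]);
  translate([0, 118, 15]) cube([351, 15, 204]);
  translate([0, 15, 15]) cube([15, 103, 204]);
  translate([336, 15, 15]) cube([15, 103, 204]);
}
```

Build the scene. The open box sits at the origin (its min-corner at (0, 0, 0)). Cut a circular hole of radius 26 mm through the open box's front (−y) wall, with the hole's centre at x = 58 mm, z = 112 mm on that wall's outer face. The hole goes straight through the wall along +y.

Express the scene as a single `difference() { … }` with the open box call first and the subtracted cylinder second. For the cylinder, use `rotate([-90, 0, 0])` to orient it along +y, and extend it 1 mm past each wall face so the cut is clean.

difference() {
  open_box();
  translate([58, -1, 112]) rotate([-90, 0, 0]) cylinder(h = 17, r = 26);
}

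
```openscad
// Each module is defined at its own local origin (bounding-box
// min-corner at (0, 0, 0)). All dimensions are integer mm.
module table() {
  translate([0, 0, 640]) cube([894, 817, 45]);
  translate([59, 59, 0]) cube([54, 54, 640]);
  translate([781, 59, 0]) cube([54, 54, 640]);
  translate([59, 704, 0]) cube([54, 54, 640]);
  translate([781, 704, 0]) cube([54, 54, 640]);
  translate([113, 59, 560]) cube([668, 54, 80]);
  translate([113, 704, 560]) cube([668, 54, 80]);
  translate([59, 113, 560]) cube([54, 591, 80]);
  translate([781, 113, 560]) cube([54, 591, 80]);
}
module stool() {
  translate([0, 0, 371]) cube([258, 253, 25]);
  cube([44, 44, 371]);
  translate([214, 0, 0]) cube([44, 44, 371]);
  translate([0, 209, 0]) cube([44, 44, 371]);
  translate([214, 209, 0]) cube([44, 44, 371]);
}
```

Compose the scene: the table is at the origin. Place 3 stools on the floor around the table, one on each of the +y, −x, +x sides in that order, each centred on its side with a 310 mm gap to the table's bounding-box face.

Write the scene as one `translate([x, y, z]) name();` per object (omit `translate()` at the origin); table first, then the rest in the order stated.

table();
translate([318, 1127, 0]) stool();
translate([-568, 282, 0]) stool();
translate([1204, 282, 0]) stool();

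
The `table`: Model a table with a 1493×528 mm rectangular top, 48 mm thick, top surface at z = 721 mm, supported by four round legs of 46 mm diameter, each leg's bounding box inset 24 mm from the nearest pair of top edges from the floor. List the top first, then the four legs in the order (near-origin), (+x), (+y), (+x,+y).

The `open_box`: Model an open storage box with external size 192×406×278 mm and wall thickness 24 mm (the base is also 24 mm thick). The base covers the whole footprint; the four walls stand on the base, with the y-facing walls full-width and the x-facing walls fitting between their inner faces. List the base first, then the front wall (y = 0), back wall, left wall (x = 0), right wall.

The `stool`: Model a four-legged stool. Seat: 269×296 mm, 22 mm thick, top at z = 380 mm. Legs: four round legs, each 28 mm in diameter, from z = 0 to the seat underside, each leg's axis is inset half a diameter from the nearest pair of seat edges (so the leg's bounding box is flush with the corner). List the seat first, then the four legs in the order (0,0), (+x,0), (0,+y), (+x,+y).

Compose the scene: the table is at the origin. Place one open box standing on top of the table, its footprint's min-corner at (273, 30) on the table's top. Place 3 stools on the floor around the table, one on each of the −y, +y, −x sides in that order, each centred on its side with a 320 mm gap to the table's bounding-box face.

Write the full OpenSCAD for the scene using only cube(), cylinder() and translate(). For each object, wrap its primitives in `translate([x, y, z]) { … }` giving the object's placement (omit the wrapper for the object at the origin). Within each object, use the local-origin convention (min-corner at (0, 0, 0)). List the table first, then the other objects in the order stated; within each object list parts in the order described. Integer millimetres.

translate([0, 0, 673]) cube([1493, 528, 48]);
translate([47, 47, 0]) cylinder(h = 673, r = 23);
translate([1446, 47, 0]) cylinder(h = 673, r = 23);
translate([47, 481, 0]) cylinder(h = 673, r = 23);
translate([1446, 481, 0]) cylinder(h = 673, r = 23);
translate([273, 30, 721]) {
  cube([192, 406, 24]);
  translate([0, 0, 24]) cube([192, 24, 254]);
  translate([0, 382, 24]) cube([192, 24, 254]);
  translate([0, 24, 24]) cube([24, 358, 254]);
  translate([168, 24, 24]) cube([24, 358, 254]);
}
translate([612, -616, 0]) {
  translate([0, 0, 358]) cube([269, 296, 22]);
  translate([14, 14, 0]) cylinder(h = 358, r = 14);
  translate([255, 14, 0]) cylinder(h = 358, r = 14);
  translate([14, 282, 0]) cylinder(h = 358, r = 14);
  translate([255, 282, 0]) cylinder(h = 358, r = 14);
}
translate([612, 848, 0]) {
  translate([0, 0, 358]) cube([269, 296, 22]);
  translate([14, 14, 0]) cylinder(h = 358, r = 14);
  translate([255, 14, 0]) cylinder(h = 358, r = 14);
  translate([14, 282, 0]) cylinder(h = 358, r = 14);
  translate([255, 282, 0]) cylinder(h = 358, r = 14);
}
translate([-589, 116, 0]) {
  translate([0, 0, 358]) cube([269, 296, 22]);
  translate([14, 14, 0]) cylinder(h = 358, r = 14);
  translate([255, 14, 0]) cylinder(h = 358, r = 14);
  translate([14, 282, 0]) cylinder(h = 358, r = 14);
  translate([255, 282, 0]) cylinder(h = 358, r = 14);
}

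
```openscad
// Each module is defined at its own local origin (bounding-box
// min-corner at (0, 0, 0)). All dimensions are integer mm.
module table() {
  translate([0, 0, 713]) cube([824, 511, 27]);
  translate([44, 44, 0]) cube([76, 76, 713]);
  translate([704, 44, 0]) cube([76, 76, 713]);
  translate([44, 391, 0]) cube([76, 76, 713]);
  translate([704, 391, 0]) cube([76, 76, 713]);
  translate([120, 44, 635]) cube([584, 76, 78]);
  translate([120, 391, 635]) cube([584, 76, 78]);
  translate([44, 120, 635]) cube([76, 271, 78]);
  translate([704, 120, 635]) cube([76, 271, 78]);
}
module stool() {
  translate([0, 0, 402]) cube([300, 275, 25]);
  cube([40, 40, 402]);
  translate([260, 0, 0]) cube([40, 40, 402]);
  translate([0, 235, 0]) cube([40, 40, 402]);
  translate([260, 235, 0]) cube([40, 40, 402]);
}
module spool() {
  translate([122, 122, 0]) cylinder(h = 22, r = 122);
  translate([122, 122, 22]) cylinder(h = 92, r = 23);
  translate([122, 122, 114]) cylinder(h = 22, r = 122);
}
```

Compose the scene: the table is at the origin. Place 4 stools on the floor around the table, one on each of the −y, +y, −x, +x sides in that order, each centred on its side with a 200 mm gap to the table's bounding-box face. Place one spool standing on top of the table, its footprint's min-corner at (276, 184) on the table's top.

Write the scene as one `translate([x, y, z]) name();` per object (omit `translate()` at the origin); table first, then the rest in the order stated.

table();
translate([262, -475, 0]) stool();
translate([262, 711, 0]) stool();
translate([-500, 118, 0]) stool();
translate([1024, 118, 0]) stool();
translate([276, 184, 740]) spool();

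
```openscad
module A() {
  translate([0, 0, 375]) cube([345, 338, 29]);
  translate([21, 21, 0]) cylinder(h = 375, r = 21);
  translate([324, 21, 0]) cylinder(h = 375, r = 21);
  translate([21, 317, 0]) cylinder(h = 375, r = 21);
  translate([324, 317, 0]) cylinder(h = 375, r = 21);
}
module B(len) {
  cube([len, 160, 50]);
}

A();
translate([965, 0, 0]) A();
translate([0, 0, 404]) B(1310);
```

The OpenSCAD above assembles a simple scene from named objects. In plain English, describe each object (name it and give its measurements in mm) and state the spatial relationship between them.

A is a simple wooden stool: a rectangular seat 345 mm (x) by 338 mm (y), 29 mm thick, top face at z = 404 mm, on four round legs, each 42 mm in diameter. The legs rest on z = 0, each leg's axis is inset half a diameter from the nearest pair of seat edges (so the leg's bounding box is flush with the corner).

B is a rectangular beam 1310 mm long (x), 160 mm deep (y), 50 mm thick (z).

The beam spans the tops of two stools placed 620 mm apart, resting at z = 404 mm.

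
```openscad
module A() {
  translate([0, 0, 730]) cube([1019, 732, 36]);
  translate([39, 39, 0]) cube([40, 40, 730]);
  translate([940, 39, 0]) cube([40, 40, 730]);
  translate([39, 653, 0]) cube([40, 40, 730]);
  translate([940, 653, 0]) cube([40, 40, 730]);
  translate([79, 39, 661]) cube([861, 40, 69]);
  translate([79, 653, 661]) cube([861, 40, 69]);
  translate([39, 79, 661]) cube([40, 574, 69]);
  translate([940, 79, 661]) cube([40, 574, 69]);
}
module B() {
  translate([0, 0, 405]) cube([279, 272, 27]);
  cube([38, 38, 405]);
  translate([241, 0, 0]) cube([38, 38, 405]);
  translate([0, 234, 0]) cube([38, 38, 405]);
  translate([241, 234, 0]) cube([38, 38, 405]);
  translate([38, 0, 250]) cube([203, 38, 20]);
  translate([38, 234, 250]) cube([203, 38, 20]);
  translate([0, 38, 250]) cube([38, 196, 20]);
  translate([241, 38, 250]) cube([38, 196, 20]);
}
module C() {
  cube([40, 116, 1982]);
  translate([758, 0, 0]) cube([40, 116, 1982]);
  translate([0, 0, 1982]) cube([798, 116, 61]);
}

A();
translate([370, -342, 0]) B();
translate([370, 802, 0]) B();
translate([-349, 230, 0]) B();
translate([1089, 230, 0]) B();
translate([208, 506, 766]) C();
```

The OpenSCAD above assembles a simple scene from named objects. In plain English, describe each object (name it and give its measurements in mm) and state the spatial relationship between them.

A is a table with a 1019×732 mm rectangular top, 36 mm thick, top surface at z = 766 mm, supported by four 40×40 mm square legs, each inset 39 mm from the nearest pair of top edges, running from the floor. Four apron rails, 40 mm thick and 69 mm tall, run between adjacent legs with their top edges flush with the underside of the top and their outer faces flush with the legs' outer faces.

B is a four-legged stool. The seat is 279×272 mm, 27 mm thick, top at z = 432 mm. It stands on four square legs, each 38×38 mm in cross-section, from z = 0 to the seat underside, each flush with a corner of the seat. Four stretchers, 38 mm wide and 20 mm tall, connect adjacent legs with their undersides at z = 250 mm, each running between the inner faces of the legs it joins and aligned with the legs' outer faces on the other axis.

C is a door frame. The clear opening is 718 mm wide and 1982 mm high. Two 40 mm wide jambs, 116 mm deep, stand either side of the opening from the floor to the top of the opening. A 61 mm thick head sits across the top of both jambs, spanning the full outside width of the frame.

Four stools sit around the table at the −y, +y, −x, +x sides. The door frame is on top of the table.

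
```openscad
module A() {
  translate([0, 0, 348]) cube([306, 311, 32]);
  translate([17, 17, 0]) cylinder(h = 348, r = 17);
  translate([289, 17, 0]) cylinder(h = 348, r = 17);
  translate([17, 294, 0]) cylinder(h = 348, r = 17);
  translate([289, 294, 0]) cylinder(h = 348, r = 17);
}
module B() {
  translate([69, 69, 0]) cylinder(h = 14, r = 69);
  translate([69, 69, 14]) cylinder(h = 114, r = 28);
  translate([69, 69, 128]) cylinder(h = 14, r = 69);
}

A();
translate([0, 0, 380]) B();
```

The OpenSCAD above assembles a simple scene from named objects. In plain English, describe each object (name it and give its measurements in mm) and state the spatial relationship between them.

A is a four-legged stool. The seat is a 306×311×32 mm slab whose top surface is at z = 380 mm; four round legs, each 34 mm in diameter, run from the floor (z = 0) to the underside of the seat, each leg's axis is inset half a diameter from the nearest pair of seat edges (so the leg's bounding box is flush with the corner).

B is a spool: two coaxial disc flanges of radius 69 mm and thickness 14 mm, joined by a core cylinder of radius 28 mm and height 114 mm. The lower flange rests on z = 0 and the three cylinders share a vertical axis.

The spool is on top of the stool.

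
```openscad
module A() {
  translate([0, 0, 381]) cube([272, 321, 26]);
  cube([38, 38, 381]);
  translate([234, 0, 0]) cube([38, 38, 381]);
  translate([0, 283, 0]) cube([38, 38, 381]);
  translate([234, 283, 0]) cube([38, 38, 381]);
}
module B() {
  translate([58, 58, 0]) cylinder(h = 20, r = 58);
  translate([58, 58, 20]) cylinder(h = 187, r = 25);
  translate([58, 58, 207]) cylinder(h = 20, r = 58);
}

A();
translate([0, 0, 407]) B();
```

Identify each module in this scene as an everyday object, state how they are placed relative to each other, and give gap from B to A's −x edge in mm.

The spool's min-x is at 0; the stool's min-x is 0; gap = 0 mm.

A is a stool. B is a spool. The spool is on top of the stool. The gap from the spool to the stool's −x edge is 0 mm.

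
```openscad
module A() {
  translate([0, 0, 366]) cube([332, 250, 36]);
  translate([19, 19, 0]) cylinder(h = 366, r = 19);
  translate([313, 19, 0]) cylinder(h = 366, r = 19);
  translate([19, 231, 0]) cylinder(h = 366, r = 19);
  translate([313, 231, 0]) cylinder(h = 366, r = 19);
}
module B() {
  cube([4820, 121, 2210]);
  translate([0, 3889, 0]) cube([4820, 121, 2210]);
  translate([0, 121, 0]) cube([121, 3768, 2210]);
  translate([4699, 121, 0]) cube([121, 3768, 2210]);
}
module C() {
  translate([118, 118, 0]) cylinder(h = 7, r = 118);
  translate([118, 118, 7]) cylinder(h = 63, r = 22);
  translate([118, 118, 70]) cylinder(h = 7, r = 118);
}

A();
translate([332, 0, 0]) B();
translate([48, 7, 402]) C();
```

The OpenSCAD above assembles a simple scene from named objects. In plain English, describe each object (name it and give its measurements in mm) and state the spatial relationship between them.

A is a four-legged stool. The seat is a 332×250×36 mm slab whose top surface is at z = 402 mm; four round legs, each 38 mm in diameter, run from the floor (z = 0) to the underside of the seat, each leg's axis is inset half a diameter from the nearest pair of seat edges (so the leg's bounding box is flush with the corner).

B is the wall frame of a small rectangular building: four walls, each 2210 mm tall and 121 mm thick, enclosing a footprint 4820 mm (x) by 4010 mm (y) outside-to-outside, with no floor or roof. The front and back walls (the −y and +y sides) span the full width; the two side walls fit between them.

C is a spool: two coaxial disc flanges of radius 118 mm and thickness 7 mm, joined by a core cylinder of radius 22 mm and height 63 mm. The lower flange rests on z = 0 and the three cylinders share a vertical axis.

The house frame is against the stool's +x side, with their −y faces flush. The spool is on top of the stool, centred.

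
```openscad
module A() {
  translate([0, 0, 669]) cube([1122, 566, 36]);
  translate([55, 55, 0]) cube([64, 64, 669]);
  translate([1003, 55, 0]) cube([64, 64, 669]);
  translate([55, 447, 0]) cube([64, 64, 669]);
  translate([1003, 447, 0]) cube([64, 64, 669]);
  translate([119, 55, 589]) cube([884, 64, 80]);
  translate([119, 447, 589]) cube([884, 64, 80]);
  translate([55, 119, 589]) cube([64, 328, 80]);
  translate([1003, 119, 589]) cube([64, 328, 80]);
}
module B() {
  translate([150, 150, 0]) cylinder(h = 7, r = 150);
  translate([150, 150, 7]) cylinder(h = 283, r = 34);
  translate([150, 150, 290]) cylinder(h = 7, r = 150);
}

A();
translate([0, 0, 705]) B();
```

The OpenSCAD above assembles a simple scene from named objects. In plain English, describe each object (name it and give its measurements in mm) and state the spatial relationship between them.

A is a rectangular dining table. The top is 1122×566×36 mm with its upper surface at z = 705 mm. It stands on four 64×64 mm square legs, each inset 55 mm from the nearest pair of top edges, running from the floor to the underside of the top. Four apron rails, 64 mm thick and 80 mm tall, run between adjacent legs with their top edges flush with the underside of the top and their outer faces flush with the legs' outer faces.

B is a spool: two coaxial disc flanges of radius 150 mm and thickness 7 mm, joined by a core cylinder of radius 34 mm and height 283 mm. The lower flange rests on z = 0 and the three cylinders share a vertical axis.

The spool is on top of the table.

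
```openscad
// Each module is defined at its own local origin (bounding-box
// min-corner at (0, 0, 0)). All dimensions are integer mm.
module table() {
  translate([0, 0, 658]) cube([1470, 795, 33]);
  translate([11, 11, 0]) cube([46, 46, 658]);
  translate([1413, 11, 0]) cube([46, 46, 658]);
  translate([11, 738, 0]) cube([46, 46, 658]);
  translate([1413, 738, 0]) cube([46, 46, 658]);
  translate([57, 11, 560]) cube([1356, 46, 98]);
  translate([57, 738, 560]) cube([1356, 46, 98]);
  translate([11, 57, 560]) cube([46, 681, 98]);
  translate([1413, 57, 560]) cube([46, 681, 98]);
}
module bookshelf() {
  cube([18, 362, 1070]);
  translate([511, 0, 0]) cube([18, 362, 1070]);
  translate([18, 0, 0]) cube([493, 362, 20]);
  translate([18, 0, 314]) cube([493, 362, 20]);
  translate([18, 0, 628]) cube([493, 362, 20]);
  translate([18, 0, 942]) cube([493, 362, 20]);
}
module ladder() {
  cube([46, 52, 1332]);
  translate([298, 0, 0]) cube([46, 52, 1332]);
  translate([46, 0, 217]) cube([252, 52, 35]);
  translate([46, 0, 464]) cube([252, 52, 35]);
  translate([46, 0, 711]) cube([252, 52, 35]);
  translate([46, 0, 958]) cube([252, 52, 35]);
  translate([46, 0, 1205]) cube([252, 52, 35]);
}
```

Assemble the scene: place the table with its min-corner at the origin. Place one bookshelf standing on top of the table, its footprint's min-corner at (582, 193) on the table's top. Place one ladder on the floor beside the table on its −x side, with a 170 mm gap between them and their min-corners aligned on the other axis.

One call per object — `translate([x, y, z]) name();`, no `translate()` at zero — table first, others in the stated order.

table();
translate([582, 193, 691]) bookshelf();
translate([-514, 0, 0]) ladder();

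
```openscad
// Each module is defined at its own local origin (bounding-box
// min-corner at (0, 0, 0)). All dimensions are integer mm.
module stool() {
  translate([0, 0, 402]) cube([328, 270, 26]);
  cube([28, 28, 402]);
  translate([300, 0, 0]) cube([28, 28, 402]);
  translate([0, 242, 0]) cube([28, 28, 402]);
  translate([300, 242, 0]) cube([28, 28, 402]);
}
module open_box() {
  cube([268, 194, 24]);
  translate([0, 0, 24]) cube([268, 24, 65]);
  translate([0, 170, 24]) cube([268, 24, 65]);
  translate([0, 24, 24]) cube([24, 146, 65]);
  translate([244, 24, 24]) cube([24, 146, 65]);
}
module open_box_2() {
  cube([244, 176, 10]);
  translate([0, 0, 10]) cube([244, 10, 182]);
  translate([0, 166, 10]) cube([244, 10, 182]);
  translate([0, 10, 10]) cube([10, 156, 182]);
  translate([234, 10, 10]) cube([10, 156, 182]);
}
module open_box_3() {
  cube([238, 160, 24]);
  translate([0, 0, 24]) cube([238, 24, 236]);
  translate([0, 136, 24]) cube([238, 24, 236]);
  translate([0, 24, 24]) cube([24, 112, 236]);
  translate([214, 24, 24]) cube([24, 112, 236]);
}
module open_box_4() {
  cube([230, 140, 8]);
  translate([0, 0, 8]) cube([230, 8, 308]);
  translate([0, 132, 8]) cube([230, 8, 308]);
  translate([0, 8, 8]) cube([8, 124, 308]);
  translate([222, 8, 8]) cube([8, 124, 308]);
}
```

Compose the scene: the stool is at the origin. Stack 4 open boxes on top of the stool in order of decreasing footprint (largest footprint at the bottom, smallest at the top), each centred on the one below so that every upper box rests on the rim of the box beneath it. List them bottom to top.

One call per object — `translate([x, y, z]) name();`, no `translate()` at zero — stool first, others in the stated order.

stool();
translate([30, 38, 428]) open_box();
translate([42, 47, 517]) open_box_2();
translate([45, 55, 709]) open_box_3();
translate([49, 65, 969]) open_box_4();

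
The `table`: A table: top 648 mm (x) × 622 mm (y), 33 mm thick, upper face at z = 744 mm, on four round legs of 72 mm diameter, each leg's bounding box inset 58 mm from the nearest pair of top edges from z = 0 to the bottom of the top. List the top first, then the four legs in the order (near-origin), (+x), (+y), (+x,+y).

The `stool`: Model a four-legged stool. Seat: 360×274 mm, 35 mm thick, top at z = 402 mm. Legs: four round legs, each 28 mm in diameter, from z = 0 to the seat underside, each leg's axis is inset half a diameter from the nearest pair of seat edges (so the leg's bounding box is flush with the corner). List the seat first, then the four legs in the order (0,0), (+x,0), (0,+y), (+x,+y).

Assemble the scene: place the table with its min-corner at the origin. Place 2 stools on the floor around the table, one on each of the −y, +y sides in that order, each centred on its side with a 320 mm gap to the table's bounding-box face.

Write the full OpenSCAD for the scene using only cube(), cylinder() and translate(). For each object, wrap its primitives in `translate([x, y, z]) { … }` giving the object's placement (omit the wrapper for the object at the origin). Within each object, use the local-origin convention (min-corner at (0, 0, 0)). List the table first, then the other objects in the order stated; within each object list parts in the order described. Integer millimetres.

translate([0, 0, 711]) cube([648, 622, 33]);
translate([94, 94, 0]) cylinder(h = 711, r = 36);
translate([554, 94, 0]) cylinder(h = 711, r = 36);
translate([94, 528, 0]) cylinder(h = 711, r = 36);
translate([554, 528, 0]) cylinder(h = 711, r = 36);
translate([144, -594, 0]) {
  translate([0, 0, 367]) cube([360, 274, 35]);
  translate([14, 14, 0]) cylinder(h = 367, r = 14);
  translate([346, 14, 0]) cylinder(h = 367, r = 14);
  translate([14, 260, 0]) cylinder(h = 367, r = 14);
  translate([346, 260, 0]) cylinder(h = 367, r = 14);
}
translate([144, 942, 0]) {
  translate([0, 0, 367]) cube([360, 274, 35]);
  translate([14, 14, 0]) cylinder(h = 367, r = 14);
  translate([346, 14, 0]) cylinder(h = 367, r = 14);
  translate([14, 260, 0]) cylinder(h = 367, r = 14);
  translate([346, 260, 0]) cylinder(h = 367, r = 14);
}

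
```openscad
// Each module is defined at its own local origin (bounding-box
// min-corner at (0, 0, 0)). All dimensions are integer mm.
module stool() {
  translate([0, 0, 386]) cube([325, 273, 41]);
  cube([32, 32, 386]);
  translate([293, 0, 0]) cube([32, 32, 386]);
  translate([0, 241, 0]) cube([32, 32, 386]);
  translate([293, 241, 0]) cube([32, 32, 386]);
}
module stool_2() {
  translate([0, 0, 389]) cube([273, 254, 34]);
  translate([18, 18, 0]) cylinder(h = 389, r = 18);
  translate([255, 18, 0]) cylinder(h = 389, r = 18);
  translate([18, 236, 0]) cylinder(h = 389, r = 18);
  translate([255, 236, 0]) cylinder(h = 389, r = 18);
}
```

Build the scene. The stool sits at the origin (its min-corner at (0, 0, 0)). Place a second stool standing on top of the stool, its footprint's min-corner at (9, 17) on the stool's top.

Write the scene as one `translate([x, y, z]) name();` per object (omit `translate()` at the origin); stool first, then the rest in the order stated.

stool();
translate([9, 17, 427]) stool_2();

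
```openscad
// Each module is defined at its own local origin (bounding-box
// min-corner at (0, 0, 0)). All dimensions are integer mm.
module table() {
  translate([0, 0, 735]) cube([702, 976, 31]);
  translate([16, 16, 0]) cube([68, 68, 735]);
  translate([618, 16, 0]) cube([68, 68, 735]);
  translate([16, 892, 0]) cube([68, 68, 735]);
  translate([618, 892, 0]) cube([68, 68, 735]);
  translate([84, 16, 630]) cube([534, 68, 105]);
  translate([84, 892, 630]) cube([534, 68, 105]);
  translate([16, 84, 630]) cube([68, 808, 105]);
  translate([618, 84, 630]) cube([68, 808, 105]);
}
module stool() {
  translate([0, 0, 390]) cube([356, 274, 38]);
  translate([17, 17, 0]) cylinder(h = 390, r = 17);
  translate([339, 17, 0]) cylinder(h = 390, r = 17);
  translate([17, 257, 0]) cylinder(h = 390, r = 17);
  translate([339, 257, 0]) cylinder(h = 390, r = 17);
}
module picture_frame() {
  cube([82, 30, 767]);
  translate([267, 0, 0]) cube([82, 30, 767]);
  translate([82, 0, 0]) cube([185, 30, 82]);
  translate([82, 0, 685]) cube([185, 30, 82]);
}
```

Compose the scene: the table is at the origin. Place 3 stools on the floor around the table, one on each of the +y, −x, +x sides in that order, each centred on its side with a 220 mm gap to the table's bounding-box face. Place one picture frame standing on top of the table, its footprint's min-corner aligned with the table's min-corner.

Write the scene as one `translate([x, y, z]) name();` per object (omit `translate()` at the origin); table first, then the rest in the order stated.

table();
translate([173, 1196, 0]) stool();
translate([-576, 351, 0]) stool();
translate([922, 351, 0]) stool();
translate([0, 0, 766]) picture_frame();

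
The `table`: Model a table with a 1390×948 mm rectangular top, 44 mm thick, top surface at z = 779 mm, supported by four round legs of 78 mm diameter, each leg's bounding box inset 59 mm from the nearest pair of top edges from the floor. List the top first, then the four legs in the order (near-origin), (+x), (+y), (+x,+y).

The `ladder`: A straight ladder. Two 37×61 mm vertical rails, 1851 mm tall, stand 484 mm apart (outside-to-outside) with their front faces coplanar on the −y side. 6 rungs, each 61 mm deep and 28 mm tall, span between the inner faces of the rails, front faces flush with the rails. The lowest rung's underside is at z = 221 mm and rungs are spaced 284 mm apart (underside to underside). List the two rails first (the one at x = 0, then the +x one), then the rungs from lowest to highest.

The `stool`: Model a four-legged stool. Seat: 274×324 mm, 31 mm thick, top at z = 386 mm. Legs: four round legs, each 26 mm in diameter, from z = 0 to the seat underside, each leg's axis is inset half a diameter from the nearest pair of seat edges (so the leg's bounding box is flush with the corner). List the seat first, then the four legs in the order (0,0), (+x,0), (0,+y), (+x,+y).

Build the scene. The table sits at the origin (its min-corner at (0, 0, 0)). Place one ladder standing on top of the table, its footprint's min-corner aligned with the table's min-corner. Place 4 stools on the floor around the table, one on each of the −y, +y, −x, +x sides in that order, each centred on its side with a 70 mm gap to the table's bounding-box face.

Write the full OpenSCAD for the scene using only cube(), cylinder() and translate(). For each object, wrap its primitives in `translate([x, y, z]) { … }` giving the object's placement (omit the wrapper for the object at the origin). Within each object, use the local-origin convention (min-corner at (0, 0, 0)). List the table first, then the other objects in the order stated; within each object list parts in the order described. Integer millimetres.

translate([0, 0, 735]) cube([1390, 948, 44]);
translate([98, 98, 0]) cylinder(h = 735, r = 39);
translate([1292, 98, 0]) cylinder(h = 735, r = 39);
translate([98, 850, 0]) cylinder(h = 735, r = 39);
translate([1292, 850, 0]) cylinder(h = 735, r = 39);
translate([0, 0, 779]) {
  cube([37, 61, 1851]);
  translate([447, 0, 0]) cube([37, 61, 1851]);
  translate([37, 0, 221]) cube([410, 61, 28]);
  translate([37, 0, 505]) cube([410, 61, 28]);
  translate([37, 0, 789]) cube([410, 61, 28]);
  translate([37, 0, 1073]) cube([410, 61, 28]);
  translate([37, 0, 1357]) cube([410, 61, 28]);
  translate([37, 0, 1641]) cube([410, 61, 28]);
}
translate([558, -394, 0]) {
  translate([0, 0, 355]) cube([274, 324, 31]);
  translate([13, 13, 0]) cylinder(h = 355, r = 13);
  translate([261, 13, 0]) cylinder(h = 355, r = 13);
  translate([13, 311, 0]) cylinder(h = 355, r = 13);
  translate([261, 311, 0]) cylinder(h = 355, r = 13);
}
translate([558, 1018, 0]) {
  translate([0, 0, 355]) cube([274, 324, 31]);
  translate([13, 13, 0]) cylinder(h = 355, r = 13);
  translate([261, 13, 0]) cylinder(h = 355, r = 13);
  translate([13, 311, 0]) cylinder(h = 355, r = 13);
  translate([261, 311, 0]) cylinder(h = 355, r = 13);
}
translate([-344, 312, 0]) {
  translate([0, 0, 355]) cube([274, 324, 31]);
  translate([13, 13, 0]) cylinder(h = 355, r = 13);
  translate([261, 13, 0]) cylinder(h = 355, r = 13);
  translate([13, 311, 0]) cylinder(h = 355, r = 13);
  translate([261, 311, 0]) cylinder(h = 355, r = 13);
}
translate([1460, 312, 0]) {
  translate([0, 0, 355]) cube([274, 324, 31]);
  translate([13, 13, 0]) cylinder(h = 355, r = 13);
  translate([261, 13, 0]) cylinder(h = 355, r = 13);
  translate([13, 311, 0]) cylinder(h = 355, r = 13);
  translate([261, 311, 0]) cylinder(h = 355, r = 13);
}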